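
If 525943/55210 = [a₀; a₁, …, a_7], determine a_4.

31

525943 ÷ 55210 → quotient 9, remainder 29053
55210 ÷ 29053 → quotient 1, remainder 26157
29053 ÷ 26157 → quotient 1, remainder 2896
26157 ÷ 2896 → quotient 9, remainder 93
2896 ÷ 93 → quotient 31, remainder 13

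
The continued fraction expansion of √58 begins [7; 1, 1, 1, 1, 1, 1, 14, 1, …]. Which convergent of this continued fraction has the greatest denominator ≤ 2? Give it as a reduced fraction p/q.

15/2

List convergents until the denominator exceeds the bound:
a_0 = 7: 7/1  (≤ bound)
a_1 = 1: 8/1  (≤ bound)
a_2 = 1: 15/2  (≤ bound)
a_3 = 1: 23/3  (> 2, stop)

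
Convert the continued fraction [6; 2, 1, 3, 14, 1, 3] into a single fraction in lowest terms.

4206/661

Starting at the tail and folding back:
Start with 3.
1 + 1/(3/1) = 1 + 1/3 = 4/3
14 + 1/(4/3) = 14 + 3/4 = 59/4
3 + 1/(59/4) = 3 + 4/59 = 181/59
1 + 1/(181/59) = 1 + 59/181 = 240/181
2 + 1/(240/181) = 2 + 181/240 = 661/240
6 + 1/(661/240) = 6 + 240/661 = 4206/661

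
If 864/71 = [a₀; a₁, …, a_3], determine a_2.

1

Run the Euclidean algorithm, recording each quotient:
864 ÷ 71 → quotient 12, remainder 12
71 ÷ 12 → quotient 5, remainder 11
12 ÷ 11 → quotient 1, remainder 1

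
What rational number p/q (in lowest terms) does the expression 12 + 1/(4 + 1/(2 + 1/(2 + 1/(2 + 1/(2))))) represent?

Compute successive convergents:
a_0 = 12: 12/1
a_1 = 4: 49/4
a_2 = 2: 110/9
a_3 = 2: 269/22
a_4 = 2: 648/53
a_5 = 2: 1565/128

1565/128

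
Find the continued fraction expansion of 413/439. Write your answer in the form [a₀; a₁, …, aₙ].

413 ÷ 439 → quotient 0, remainder 413
439 ÷ 413 → quotient 1, remainder 26
413 ÷ 26 → quotient 15, remainder 23
26 ÷ 23 → quotient 1, remainder 3
23 ÷ 3 → quotient 7, remainder 2
3 ÷ 2 → quotient 1, remainder 1
2 ÷ 1 → quotient 2, remainder 0

[0; 1, 15, 1, 7, 1, 2]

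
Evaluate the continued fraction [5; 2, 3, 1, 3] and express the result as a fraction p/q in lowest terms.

Starting at the tail and folding back:
Start with 3.
1 + 1/(3/1) = 1 + 1/3 = 4/3
3 + 1/(4/3) = 3 + 3/4 = 15/4
2 + 1/(15/4) = 2 + 4/15 = 34/15
5 + 1/(34/15) = 5 + 15/34 = 185/34

185/34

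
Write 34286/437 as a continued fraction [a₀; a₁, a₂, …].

34286 = 78·437 + 200, so a_0 = 78
437 = 2·200 + 37, so a_1 = 2
200 = 5·37 + 15, so a_2 = 5
37 = 2·15 + 7, so a_3 = 2
15 = 2·7 + 1, so a_4 = 2
7 = 7·1 + 0, so a_5 = 7

[78; 2, 5, 2, 2, 7]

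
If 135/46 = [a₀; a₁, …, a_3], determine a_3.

135 ÷ 46 → quotient 2, remainder 43
46 ÷ 43 → quotient 1, remainder 3
43 ÷ 3 → quotient 14, remainder 1
3 ÷ 1 → quotient 3, remainder 0

3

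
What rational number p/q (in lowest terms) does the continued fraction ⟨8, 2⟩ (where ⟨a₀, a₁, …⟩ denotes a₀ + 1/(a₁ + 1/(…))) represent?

Work from the innermost term outward:
Start with 2.
8 + 1/(2/1) = 8 + 1/2 = 17/2

17/2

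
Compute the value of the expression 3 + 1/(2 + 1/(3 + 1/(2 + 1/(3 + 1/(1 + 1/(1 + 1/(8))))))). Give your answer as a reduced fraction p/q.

3708/1079

Starting at the tail and folding back:
Start with 8.
1 + 1/(8/1) = 1 + 1/8 = 9/8
1 + 1/(9/8) = 1 + 8/9 = 17/9
3 + 1/(17/9) = 3 + 9/17 = 60/17
2 + 1/(60/17) = 2 + 17/60 = 137/60
3 + 1/(137/60) = 3 + 60/137 = 471/137
2 + 1/(471/137) = 2 + 137/471 = 1079/471
3 + 1/(1079/471) = 3 + 471/1079 = 3708/1079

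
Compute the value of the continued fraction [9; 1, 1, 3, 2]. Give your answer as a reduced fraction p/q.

Starting at the tail and folding back:
Start with 2.
3 + 1/(2/1) = 3 + 1/2 = 7/2
1 + 1/(7/2) = 1 + 2/7 = 9/7
1 + 1/(9/7) = 1 + 7/9 = 16/9
9 + 1/(16/9) = 9 + 9/16 = 153/16

153/16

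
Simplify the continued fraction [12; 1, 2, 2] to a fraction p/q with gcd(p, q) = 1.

Use the convergent recurrence hₖ = aₖ·hₖ₋₁ + hₖ₋₂ (and likewise for the denominators kₖ):
a_0 = 12: 12/1
a_1 = 1: 13/1
a_2 = 2: 38/3
a_3 = 2: 89/7

89/7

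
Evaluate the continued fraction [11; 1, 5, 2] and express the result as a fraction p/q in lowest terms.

154/13

a_0 = 11: 11/1
a_1 = 1: 12/1
a_2 = 5: 71/6
a_3 = 2: 154/13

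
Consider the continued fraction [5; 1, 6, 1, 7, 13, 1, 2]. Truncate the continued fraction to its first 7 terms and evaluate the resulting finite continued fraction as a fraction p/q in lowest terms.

Starting at the tail and folding back:
Start with 1.
13 + 1/(1/1) = 13 + 1/1 = 14/1
7 + 1/(14/1) = 7 + 1/14 = 99/14
1 + 1/(99/14) = 1 + 14/99 = 113/99
6 + 1/(113/99) = 6 + 99/113 = 777/113
1 + 1/(777/113) = 1 + 113/777 = 890/777
5 + 1/(890/777) = 5 + 777/890 = 5227/890

5227/890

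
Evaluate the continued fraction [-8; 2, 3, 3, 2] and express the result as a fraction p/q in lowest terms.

-401/53

a_0 = -8: -8/1
a_1 = 2: -15/2
a_2 = 3: -53/7
a_3 = 3: -174/23
a_4 = 2: -401/53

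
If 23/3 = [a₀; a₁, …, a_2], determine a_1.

1

23 = 7·3 + 2, so a_0 = 7
3 = 1·2 + 1, so a_1 = 1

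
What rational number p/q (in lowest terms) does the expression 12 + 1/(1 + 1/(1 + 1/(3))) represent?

88/7

Start with 3.
1 + 1/(3/1) = 1 + 1/3 = 4/3
1 + 1/(4/3) = 1 + 3/4 = 7/4
12 + 1/(7/4) = 12 + 4/7 = 88/7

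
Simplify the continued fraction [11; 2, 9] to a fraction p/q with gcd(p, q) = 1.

218/19

Start with 9.
2 + 1/(9/1) = 2 + 1/9 = 19/9
11 + 1/(19/9) = 11 + 9/19 = 218/19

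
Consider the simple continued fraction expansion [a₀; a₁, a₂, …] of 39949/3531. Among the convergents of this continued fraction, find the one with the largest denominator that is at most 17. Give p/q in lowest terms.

181/16

a_0 = 11: 11/1  (≤ bound)
a_1 = 3: 34/3  (≤ bound)
a_2 = 5: 181/16  (≤ bound)
a_3 = 2: 396/35  (> 17, stop)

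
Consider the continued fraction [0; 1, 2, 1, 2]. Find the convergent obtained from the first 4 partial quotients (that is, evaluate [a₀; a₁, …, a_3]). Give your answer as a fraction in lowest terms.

3/4

a_0 = 0: 0/1
a_1 = 1: 1/1
a_2 = 2: 2/3
a_3 = 1: 3/4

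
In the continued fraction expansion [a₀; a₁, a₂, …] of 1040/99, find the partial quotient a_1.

Run the Euclidean algorithm, recording each quotient:
1040 ÷ 99 → quotient 10, remainder 50
99 ÷ 50 → quotient 1, remainder 49

1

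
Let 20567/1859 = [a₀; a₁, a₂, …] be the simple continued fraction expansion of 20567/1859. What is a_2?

⌊20567/1859⌋ = 11, remainder 118
⌊1859/118⌋ = 15, remainder 89
⌊118/89⌋ = 1, remainder 29

1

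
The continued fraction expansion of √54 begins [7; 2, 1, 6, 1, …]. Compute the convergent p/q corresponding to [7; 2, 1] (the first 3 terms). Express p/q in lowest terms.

22/3

Work from the innermost term outward:
Start with 1.
2 + 1/(1/1) = 2 + 1/1 = 3/1
7 + 1/(3/1) = 7 + 1/3 = 22/3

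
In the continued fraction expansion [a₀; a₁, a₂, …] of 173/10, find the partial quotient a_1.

Run the Euclidean algorithm, recording each quotient:
⌊173/10⌋ = 17, remainder 3
⌊10/3⌋ = 3, remainder 1

3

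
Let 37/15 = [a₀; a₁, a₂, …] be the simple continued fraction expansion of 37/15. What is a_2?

7

⌊37/15⌋ = 2, remainder 7
⌊15/7⌋ = 2, remainder 1
⌊7/1⌋ = 7, remainder 0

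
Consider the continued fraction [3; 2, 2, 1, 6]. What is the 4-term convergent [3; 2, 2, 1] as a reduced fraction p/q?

Start with 1.
2 + 1/(1/1) = 2 + 1/1 = 3/1
2 + 1/(3/1) = 2 + 1/3 = 7/3
3 + 1/(7/3) = 3 + 3/7 = 24/7

24/7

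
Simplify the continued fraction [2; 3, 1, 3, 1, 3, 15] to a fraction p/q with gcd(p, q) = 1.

2488/1099

Collapse the nested fraction from the inside out:
Start with 15.
3 + 1/(15/1) = 3 + 1/15 = 46/15
1 + 1/(46/15) = 1 + 15/46 = 61/46
3 + 1/(61/46) = 3 + 46/61 = 229/61
1 + 1/(229/61) = 1 + 61/229 = 290/229
3 + 1/(290/229) = 3 + 229/290 = 1099/290
2 + 1/(1099/290) = 2 + 290/1099 = 2488/1099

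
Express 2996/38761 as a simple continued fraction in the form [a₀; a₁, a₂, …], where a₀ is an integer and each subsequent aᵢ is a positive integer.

[0; 12, 1, 15, 46, 1, 3]

2996 = 0·38761 + 2996, so a_0 = 0
38761 = 12·2996 + 2809, so a_1 = 12
2996 = 1·2809 + 187, so a_2 = 1
2809 = 15·187 + 4, so a_3 = 15
187 = 46·4 + 3, so a_4 = 46
4 = 1·3 + 1, so a_5 = 1
3 = 3·1 + 0, so a_6 = 3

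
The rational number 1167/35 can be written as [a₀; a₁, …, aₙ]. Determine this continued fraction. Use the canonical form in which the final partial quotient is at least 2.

[33; 2, 1, 11]

1167 ÷ 35 → quotient 33, remainder 12
35 ÷ 12 → quotient 2, remainder 11
12 ÷ 11 → quotient 1, remainder 1
11 ÷ 1 → quotient 11, remainder 0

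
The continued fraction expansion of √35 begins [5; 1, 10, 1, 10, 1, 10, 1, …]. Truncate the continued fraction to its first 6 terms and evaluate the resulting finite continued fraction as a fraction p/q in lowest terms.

846/143

Start with 1.
10 + 1/(1/1) = 10 + 1/1 = 11/1
1 + 1/(11/1) = 1 + 1/11 = 12/11
10 + 1/(12/11) = 10 + 11/12 = 131/12
1 + 1/(131/12) = 1 + 12/131 = 143/131
5 + 1/(143/131) = 5 + 131/143 = 846/143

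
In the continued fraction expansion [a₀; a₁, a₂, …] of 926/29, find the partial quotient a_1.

Run the Euclidean algorithm, recording each quotient:
926 ÷ 29 → quotient 31, remainder 27
29 ÷ 27 → quotient 1, remainder 2

1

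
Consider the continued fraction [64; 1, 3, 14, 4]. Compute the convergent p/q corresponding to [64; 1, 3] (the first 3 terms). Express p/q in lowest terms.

a_0 = 64: 64/1
a_1 = 1: 65/1
a_2 = 3: 259/4

259/4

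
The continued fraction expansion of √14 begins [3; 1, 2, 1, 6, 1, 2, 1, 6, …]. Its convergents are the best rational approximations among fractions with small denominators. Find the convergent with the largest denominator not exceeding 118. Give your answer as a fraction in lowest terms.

333/89

a_0 = 3: 3/1  (≤ bound)
a_1 = 1: 4/1  (≤ bound)
a_2 = 2: 11/3  (≤ bound)
a_3 = 1: 15/4  (≤ bound)
a_4 = 6: 101/27  (≤ bound)
a_5 = 1: 116/31  (≤ bound)
a_6 = 2: 333/89  (≤ bound)
a_7 = 1: 449/120  (> 118, stop)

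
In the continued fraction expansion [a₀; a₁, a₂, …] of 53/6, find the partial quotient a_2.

53 ÷ 6 → quotient 8, remainder 5
6 ÷ 5 → quotient 1, remainder 1
5 ÷ 1 → quotient 5, remainder 0

5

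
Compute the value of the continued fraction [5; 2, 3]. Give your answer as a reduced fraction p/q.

38/7

a_0 = 5: 5/1
a_1 = 2: 11/2
a_2 = 3: 38/7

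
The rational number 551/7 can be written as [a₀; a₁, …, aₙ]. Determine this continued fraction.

Run the Euclidean algorithm, recording each quotient:
551 = 78·7 + 5, so a_0 = 78
7 = 1·5 + 2, so a_1 = 1
5 = 2·2 + 1, so a_2 = 2
2 = 2·1 + 0, so a_3 = 2

[78; 1, 2, 2]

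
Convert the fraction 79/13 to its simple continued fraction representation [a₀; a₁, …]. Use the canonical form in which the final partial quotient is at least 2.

[6; 13]

Apply division with remainder until the remainder is 0:
79 ÷ 13 → quotient 6, remainder 1
13 ÷ 1 → quotient 13, remainder 0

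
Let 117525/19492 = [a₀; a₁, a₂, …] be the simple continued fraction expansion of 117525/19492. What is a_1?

34

117525 ÷ 19492 → quotient 6, remainder 573
19492 ÷ 573 → quotient 34, remainder 10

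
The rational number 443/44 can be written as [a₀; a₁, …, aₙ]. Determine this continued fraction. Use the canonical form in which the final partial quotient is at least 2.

Repeatedly divide and take the remainder:
443 ÷ 44 → quotient 10, remainder 3
44 ÷ 3 → quotient 14, remainder 2
3 ÷ 2 → quotient 1, remainder 1
2 ÷ 1 → quotient 2, remainder 0

[10; 14, 1, 2]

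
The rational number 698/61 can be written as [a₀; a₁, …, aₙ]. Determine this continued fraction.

[11; 2, 3, 1, 6]

⌊698/61⌋ = 11, remainder 27
⌊61/27⌋ = 2, remainder 7
⌊27/7⌋ = 3, remainder 6
⌊7/6⌋ = 1, remainder 1
⌊6/1⌋ = 6, remainder 0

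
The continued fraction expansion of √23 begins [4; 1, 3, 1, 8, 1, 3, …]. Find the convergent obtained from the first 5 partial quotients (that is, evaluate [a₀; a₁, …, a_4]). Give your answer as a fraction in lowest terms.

Starting at the tail and folding back:
Start with 8.
1 + 1/(8/1) = 1 + 1/8 = 9/8
3 + 1/(9/8) = 3 + 8/9 = 35/9
1 + 1/(35/9) = 1 + 9/35 = 44/35
4 + 1/(44/35) = 4 + 35/44 = 211/44

211/44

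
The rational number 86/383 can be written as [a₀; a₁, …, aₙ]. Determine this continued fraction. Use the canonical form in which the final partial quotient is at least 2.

Apply division with remainder until the remainder is 0:
⌊86/383⌋ = 0, remainder 86
⌊383/86⌋ = 4, remainder 39
⌊86/39⌋ = 2, remainder 8
⌊39/8⌋ = 4, remainder 7
⌊8/7⌋ = 1, remainder 1
⌊7/1⌋ = 7, remainder 0

[0; 4, 2, 4, 1, 7]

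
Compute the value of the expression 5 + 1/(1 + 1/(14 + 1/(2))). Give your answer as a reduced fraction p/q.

184/31

Build up convergents one term at a time:
a_0 = 5: 5/1
a_1 = 1: 6/1
a_2 = 14: 89/15
a_3 = 2: 184/31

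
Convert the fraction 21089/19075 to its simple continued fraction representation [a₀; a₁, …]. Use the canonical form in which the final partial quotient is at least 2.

⌊21089/19075⌋ = 1, remainder 2014
⌊19075/2014⌋ = 9, remainder 949
⌊2014/949⌋ = 2, remainder 116
⌊949/116⌋ = 8, remainder 21
⌊116/21⌋ = 5, remainder 11
⌊21/11⌋ = 1, remainder 10
⌊11/10⌋ = 1, remainder 1
⌊10/1⌋ = 10, remainder 0

[1; 9, 2, 8, 5, 1, 1, 10]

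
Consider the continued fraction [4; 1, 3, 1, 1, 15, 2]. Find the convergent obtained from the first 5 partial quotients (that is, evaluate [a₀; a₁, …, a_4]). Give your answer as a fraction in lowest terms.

43/9

Start with 1.
1 + 1/(1/1) = 1 + 1/1 = 2/1
3 + 1/(2/1) = 3 + 1/2 = 7/2
1 + 1/(7/2) = 1 + 2/7 = 9/7
4 + 1/(9/7) = 4 + 7/9 = 43/9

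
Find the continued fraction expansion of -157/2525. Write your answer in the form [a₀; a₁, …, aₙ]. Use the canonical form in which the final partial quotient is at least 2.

-157 = -1·2525 + 2368, so a_0 = -1
2525 = 1·2368 + 157, so a_1 = 1
2368 = 15·157 + 13, so a_2 = 15
157 = 12·13 + 1, so a_3 = 12
13 = 13·1 + 0, so a_4 = 13

[-1; 1, 15, 12, 13]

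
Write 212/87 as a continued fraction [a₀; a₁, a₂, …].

[2; 2, 3, 2, 5]

⌊212/87⌋ = 2, remainder 38
⌊87/38⌋ = 2, remainder 11
⌊38/11⌋ = 3, remainder 5
⌊11/5⌋ = 2, remainder 1
⌊5/1⌋ = 5, remainder 0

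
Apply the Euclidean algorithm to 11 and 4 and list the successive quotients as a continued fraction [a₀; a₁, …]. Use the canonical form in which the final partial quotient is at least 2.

Repeatedly divide and take the remainder:
11 = 2·4 + 3, so a_0 = 2
4 = 1·3 + 1, so a_1 = 1
3 = 3·1 + 0, so a_2 = 3

[2; 1, 3]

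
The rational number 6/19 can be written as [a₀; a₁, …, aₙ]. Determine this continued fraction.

[0; 3, 6]

6 ÷ 19 → quotient 0, remainder 6
19 ÷ 6 → quotient 3, remainder 1
6 ÷ 1 → quotient 6, remainder 0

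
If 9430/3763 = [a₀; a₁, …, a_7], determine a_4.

3

9430 = 2·3763 + 1904, so a_0 = 2
3763 = 1·1904 + 1859, so a_1 = 1
1904 = 1·1859 + 45, so a_2 = 1
1859 = 41·45 + 14, so a_3 = 41
45 = 3·14 + 3, so a_4 = 3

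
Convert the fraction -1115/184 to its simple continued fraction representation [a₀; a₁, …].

[-7; 1, 15, 1, 2, 1, 2]

-1115 = -7·184 + 173, so a_0 = -7
184 = 1·173 + 11, so a_1 = 1
173 = 15·11 + 8, so a_2 = 15
11 = 1·8 + 3, so a_3 = 1
8 = 2·3 + 2, so a_4 = 2
3 = 1·2 + 1, so a_5 = 1
2 = 2·1 + 0, so a_6 = 2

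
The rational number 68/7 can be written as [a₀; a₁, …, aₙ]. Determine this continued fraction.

68 ÷ 7 → quotient 9, remainder 5
7 ÷ 5 → quotient 1, remainder 2
5 ÷ 2 → quotient 2, remainder 1
2 ÷ 1 → quotient 2, remainder 0

[9; 1, 2, 2]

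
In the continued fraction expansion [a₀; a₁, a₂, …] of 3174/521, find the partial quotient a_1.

Run the Euclidean algorithm, recording each quotient:
3174 = 6·521 + 48, so a_0 = 6
521 = 10·48 + 41, so a_1 = 10

10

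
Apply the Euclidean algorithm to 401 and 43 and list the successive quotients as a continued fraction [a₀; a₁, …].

Run the Euclidean algorithm, recording each quotient:
⌊401/43⌋ = 9, remainder 14
⌊43/14⌋ = 3, remainder 1
⌊14/1⌋ = 14, remainder 0

[9; 3, 14]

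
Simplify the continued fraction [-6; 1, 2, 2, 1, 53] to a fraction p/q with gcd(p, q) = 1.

Start with 53.
1 + 1/(53/1) = 1 + 1/53 = 54/53
2 + 1/(54/53) = 2 + 53/54 = 161/54
2 + 1/(161/54) = 2 + 54/161 = 376/161
1 + 1/(376/161) = 1 + 161/376 = 537/376
-6 + 1/(537/376) = -6 + 376/537 = -2846/537

-2846/537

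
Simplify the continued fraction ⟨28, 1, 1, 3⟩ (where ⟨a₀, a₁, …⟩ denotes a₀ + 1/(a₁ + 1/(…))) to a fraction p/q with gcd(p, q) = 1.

200/7

Compute successive convergents:
a_0 = 28: 28/1
a_1 = 1: 29/1
a_2 = 1: 57/2
a_3 = 3: 200/7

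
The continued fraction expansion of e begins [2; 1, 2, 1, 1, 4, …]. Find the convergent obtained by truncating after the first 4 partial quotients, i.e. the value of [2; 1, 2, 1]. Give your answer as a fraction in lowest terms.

a_0 = 2: 2/1
a_1 = 1: 3/1
a_2 = 2: 8/3
a_3 = 1: 11/4

11/4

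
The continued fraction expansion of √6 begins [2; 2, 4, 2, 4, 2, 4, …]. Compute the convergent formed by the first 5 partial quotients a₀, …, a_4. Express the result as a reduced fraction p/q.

218/89

Use the convergent recurrence hₖ = aₖ·hₖ₋₁ + hₖ₋₂ (and likewise for the denominators kₖ):
a_0 = 2: 2/1
a_1 = 2: 5/2
a_2 = 4: 22/9
a_3 = 2: 49/20
a_4 = 4: 218/89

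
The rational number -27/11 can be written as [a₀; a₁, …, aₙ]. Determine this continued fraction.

-27 ÷ 11 → quotient -3, remainder 6
11 ÷ 6 → quotient 1, remainder 5
6 ÷ 5 → quotient 1, remainder 1
5 ÷ 1 → quotient 5, remainder 0

[-3; 1, 1, 5]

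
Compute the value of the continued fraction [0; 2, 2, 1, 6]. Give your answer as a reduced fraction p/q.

20/47

a_0 = 0: 0/1
a_1 = 2: 1/2
a_2 = 2: 2/5
a_3 = 1: 3/7
a_4 = 6: 20/47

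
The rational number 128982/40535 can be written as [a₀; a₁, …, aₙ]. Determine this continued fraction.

Repeatedly divide and take the remainder:
128982 ÷ 40535 → quotient 3, remainder 7377
40535 ÷ 7377 → quotient 5, remainder 3650
7377 ÷ 3650 → quotient 2, remainder 77
3650 ÷ 77 → quotient 47, remainder 31
77 ÷ 31 → quotient 2, remainder 15
31 ÷ 15 → quotient 2, remainder 1
15 ÷ 1 → quotient 15, remainder 0

[3; 5, 2, 47, 2, 2, 15]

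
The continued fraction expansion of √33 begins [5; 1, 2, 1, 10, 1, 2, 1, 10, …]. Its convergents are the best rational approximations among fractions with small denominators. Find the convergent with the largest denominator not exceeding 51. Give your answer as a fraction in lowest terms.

270/47

a_0 = 5: 5/1  (≤ bound)
a_1 = 1: 6/1  (≤ bound)
a_2 = 2: 17/3  (≤ bound)
a_3 = 1: 23/4  (≤ bound)
a_4 = 10: 247/43  (≤ bound)
a_5 = 1: 270/47  (≤ bound)
a_6 = 2: 787/137  (> 51, stop)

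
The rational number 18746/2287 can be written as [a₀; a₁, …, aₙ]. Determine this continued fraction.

[8; 5, 12, 6, 6]

18746 = 8·2287 + 450, so a_0 = 8
2287 = 5·450 + 37, so a_1 = 5
450 = 12·37 + 6, so a_2 = 12
37 = 6·6 + 1, so a_3 = 6
6 = 6·1 + 0, so a_4 = 6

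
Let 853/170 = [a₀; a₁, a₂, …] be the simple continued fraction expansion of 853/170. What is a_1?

Run the Euclidean algorithm, recording each quotient:
⌊853/170⌋ = 5, remainder 3
⌊170/3⌋ = 56, remainder 2

56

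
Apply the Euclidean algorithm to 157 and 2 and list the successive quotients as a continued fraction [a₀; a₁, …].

Repeatedly divide and take the remainder:
157 ÷ 2 → quotient 78, remainder 1
2 ÷ 1 → quotient 2, remainder 0

[78; 2]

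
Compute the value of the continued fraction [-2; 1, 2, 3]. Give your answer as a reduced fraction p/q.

Start with 3.
2 + 1/(3/1) = 2 + 1/3 = 7/3
1 + 1/(7/3) = 1 + 3/7 = 10/7
-2 + 1/(10/7) = -2 + 7/10 = -13/10

-13/10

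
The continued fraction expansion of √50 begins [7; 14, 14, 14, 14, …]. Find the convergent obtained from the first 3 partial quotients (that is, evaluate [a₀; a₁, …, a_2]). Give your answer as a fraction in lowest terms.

Start with 14.
14 + 1/(14/1) = 14 + 1/14 = 197/14
7 + 1/(197/14) = 7 + 14/197 = 1393/197

1393/197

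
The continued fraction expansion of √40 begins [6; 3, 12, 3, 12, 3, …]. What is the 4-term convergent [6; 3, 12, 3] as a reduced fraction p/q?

721/114

Collapse the nested fraction from the inside out:
Start with 3.
12 + 1/(3/1) = 12 + 1/3 = 37/3
3 + 1/(37/3) = 3 + 3/37 = 114/37
6 + 1/(114/37) = 6 + 37/114 = 721/114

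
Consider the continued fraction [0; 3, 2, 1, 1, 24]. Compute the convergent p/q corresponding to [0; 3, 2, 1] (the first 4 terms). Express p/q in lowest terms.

a_0 = 0: 0/1
a_1 = 3: 1/3
a_2 = 2: 2/7
a_3 = 1: 3/10

3/10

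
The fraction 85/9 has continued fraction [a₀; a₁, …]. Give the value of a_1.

85 ÷ 9 → quotient 9, remainder 4
9 ÷ 4 → quotient 2, remainder 1

2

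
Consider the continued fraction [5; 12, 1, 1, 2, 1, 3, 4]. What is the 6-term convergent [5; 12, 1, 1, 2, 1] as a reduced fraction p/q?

447/88

a_0 = 5: 5/1
a_1 = 12: 61/12
a_2 = 1: 66/13
a_3 = 1: 127/25
a_4 = 2: 320/63
a_5 = 1: 447/88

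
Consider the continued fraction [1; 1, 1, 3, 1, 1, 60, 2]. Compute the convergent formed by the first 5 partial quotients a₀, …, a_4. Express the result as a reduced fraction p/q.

a_0 = 1: 1/1
a_1 = 1: 2/1
a_2 = 1: 3/2
a_3 = 3: 11/7
a_4 = 1: 14/9

14/9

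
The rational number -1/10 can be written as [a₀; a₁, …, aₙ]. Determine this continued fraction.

[-1; 1, 9]

⌊-1/10⌋ = -1, remainder 9
⌊10/9⌋ = 1, remainder 1
⌊9/1⌋ = 9, remainder 0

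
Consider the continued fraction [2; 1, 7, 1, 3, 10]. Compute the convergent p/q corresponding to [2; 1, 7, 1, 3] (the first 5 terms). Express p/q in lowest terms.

Start with 3.
1 + 1/(3/1) = 1 + 1/3 = 4/3
7 + 1/(4/3) = 7 + 3/4 = 31/4
1 + 1/(31/4) = 1 + 4/31 = 35/31
2 + 1/(35/31) = 2 + 31/35 = 101/35

101/35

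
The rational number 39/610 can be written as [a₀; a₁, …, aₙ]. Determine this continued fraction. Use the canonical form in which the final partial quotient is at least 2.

⌊39/610⌋ = 0, remainder 39
⌊610/39⌋ = 15, remainder 25
⌊39/25⌋ = 1, remainder 14
⌊25/14⌋ = 1, remainder 11
⌊14/11⌋ = 1, remainder 3
⌊11/3⌋ = 3, remainder 2
⌊3/2⌋ = 1, remainder 1
⌊2/1⌋ = 2, remainder 0

[0; 15, 1, 1, 1, 3, 1, 2]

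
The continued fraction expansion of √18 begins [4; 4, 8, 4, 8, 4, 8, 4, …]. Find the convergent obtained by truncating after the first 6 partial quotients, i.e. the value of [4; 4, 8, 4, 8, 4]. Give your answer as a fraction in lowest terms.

a_0 = 4: 4/1
a_1 = 4: 17/4
a_2 = 8: 140/33
a_3 = 4: 577/136
a_4 = 8: 4756/1121
a_5 = 4: 19601/4620

19601/4620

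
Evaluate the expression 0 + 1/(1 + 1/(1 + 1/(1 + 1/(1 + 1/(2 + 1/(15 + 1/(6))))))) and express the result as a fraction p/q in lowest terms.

746/1213

Start with 6.
15 + 1/(6/1) = 15 + 1/6 = 91/6
2 + 1/(91/6) = 2 + 6/91 = 188/91
1 + 1/(188/91) = 1 + 91/188 = 279/188
1 + 1/(279/188) = 1 + 188/279 = 467/279
1 + 1/(467/279) = 1 + 279/467 = 746/467
1 + 1/(746/467) = 1 + 467/746 = 1213/746
0 + 1/(1213/746) = 0 + 746/1213 = 746/1213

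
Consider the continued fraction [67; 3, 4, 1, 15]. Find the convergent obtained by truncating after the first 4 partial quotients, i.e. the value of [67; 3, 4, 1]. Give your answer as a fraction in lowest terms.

1077/16

a_0 = 67: 67/1
a_1 = 3: 202/3
a_2 = 4: 875/13
a_3 = 1: 1077/16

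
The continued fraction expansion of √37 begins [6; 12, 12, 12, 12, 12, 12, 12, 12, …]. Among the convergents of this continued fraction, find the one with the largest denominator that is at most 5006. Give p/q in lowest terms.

a_0 = 6: 6/1  (≤ bound)
a_1 = 12: 73/12  (≤ bound)
a_2 = 12: 882/145  (≤ bound)
a_3 = 12: 10657/1752  (≤ bound)
a_4 = 12: 128766/21169  (> 5006, stop)

10657/1752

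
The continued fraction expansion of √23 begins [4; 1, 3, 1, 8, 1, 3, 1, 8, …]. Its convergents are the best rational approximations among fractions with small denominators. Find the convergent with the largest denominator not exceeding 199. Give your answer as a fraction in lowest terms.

916/191

List convergents until the denominator exceeds the bound:
a_0 = 4: 4/1  (≤ bound)
a_1 = 1: 5/1  (≤ bound)
a_2 = 3: 19/4  (≤ bound)
a_3 = 1: 24/5  (≤ bound)
a_4 = 8: 211/44  (≤ bound)
a_5 = 1: 235/49  (≤ bound)
a_6 = 3: 916/191  (≤ bound)
a_7 = 1: 1151/240  (> 199, stop)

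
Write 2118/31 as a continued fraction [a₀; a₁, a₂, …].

[68; 3, 10]

2118 ÷ 31 → quotient 68, remainder 10
31 ÷ 10 → quotient 3, remainder 1
10 ÷ 1 → quotient 10, remainder 0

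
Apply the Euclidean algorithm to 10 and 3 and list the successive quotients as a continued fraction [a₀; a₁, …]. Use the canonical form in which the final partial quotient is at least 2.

Repeatedly divide and take the remainder:
⌊10/3⌋ = 3, remainder 1
⌊3/1⌋ = 3, remainder 0

[3; 3]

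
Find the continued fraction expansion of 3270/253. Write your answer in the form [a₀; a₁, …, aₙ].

3270 = 12·253 + 234, so a_0 = 12
253 = 1·234 + 19, so a_1 = 1
234 = 12·19 + 6, so a_2 = 12
19 = 3·6 + 1, so a_3 = 3
6 = 6·1 + 0, so a_4 = 6

[12; 1, 12, 3, 6]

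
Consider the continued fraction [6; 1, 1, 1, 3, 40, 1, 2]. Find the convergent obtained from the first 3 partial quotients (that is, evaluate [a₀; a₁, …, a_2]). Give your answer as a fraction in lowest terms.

Start with 1.
1 + 1/(1/1) = 1 + 1/1 = 2/1
6 + 1/(2/1) = 6 + 1/2 = 13/2

13/2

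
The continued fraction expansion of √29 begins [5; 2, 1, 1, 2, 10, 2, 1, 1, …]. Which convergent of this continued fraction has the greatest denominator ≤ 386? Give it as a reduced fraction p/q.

a_0 = 5: 5/1  (≤ bound)
a_1 = 2: 11/2  (≤ bound)
a_2 = 1: 16/3  (≤ bound)
a_3 = 1: 27/5  (≤ bound)
a_4 = 2: 70/13  (≤ bound)
a_5 = 10: 727/135  (≤ bound)
a_6 = 2: 1524/283  (≤ bound)
a_7 = 1: 2251/418  (> 386, stop)

1524/283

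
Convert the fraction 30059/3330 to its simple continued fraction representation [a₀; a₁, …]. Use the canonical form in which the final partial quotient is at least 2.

Repeatedly divide and take the remainder:
30059 = 9·3330 + 89, so a_0 = 9
3330 = 37·89 + 37, so a_1 = 37
89 = 2·37 + 15, so a_2 = 2
37 = 2·15 + 7, so a_3 = 2
15 = 2·7 + 1, so a_4 = 2
7 = 7·1 + 0, so a_5 = 7

[9; 37, 2, 2, 2, 7]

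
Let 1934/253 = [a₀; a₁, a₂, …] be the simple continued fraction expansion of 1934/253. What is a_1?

1

⌊1934/253⌋ = 7, remainder 163
⌊253/163⌋ = 1, remainder 90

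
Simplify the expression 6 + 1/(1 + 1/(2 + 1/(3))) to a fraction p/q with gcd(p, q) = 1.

67/10

Start with 3.
2 + 1/(3/1) = 2 + 1/3 = 7/3
1 + 1/(7/3) = 1 + 3/7 = 10/7
6 + 1/(10/7) = 6 + 7/10 = 67/10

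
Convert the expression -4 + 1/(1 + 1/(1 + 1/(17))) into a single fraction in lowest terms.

-122/35

a_0 = -4: -4/1
a_1 = 1: -3/1
a_2 = 1: -7/2
a_3 = 17: -122/35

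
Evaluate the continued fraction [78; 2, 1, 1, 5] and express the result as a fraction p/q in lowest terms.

a_0 = 78: 78/1
a_1 = 2: 157/2
a_2 = 1: 235/3
a_3 = 1: 392/5
a_4 = 5: 2195/28

2195/28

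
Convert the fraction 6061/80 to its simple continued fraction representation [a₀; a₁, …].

Run the Euclidean algorithm, recording each quotient:
6061 = 75·80 + 61, so a_0 = 75
80 = 1·61 + 19, so a_1 = 1
61 = 3·19 + 4, so a_2 = 3
19 = 4·4 + 3, so a_3 = 4
4 = 1·3 + 1, so a_4 = 1
3 = 3·1 + 0, so a_5 = 3

[75; 1, 3, 4, 1, 3]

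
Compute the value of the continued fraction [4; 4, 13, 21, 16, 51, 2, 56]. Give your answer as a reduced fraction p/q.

443344289/104431796

Build up convergents one term at a time:
a_0 = 4: 4/1
a_1 = 4: 17/4
a_2 = 13: 225/53
a_3 = 21: 4742/1117
a_4 = 16: 76097/17925
a_5 = 51: 3885689/915292
a_6 = 2: 7847475/1848509
a_7 = 56: 443344289/104431796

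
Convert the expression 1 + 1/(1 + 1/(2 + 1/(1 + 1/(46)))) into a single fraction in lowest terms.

Build up convergents one term at a time:
a_0 = 1: 1/1
a_1 = 1: 2/1
a_2 = 2: 5/3
a_3 = 1: 7/4
a_4 = 46: 327/187

327/187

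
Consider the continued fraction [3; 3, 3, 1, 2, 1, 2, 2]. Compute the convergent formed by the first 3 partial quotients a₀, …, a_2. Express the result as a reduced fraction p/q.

33/10

Start with 3.
3 + 1/(3/1) = 3 + 1/3 = 10/3
3 + 1/(10/3) = 3 + 3/10 = 33/10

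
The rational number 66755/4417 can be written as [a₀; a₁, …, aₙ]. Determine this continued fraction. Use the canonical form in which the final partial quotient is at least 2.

[15; 8, 1, 5, 41, 2]

⌊66755/4417⌋ = 15, remainder 500
⌊4417/500⌋ = 8, remainder 417
⌊500/417⌋ = 1, remainder 83
⌊417/83⌋ = 5, remainder 2
⌊83/2⌋ = 41, remainder 1
⌊2/1⌋ = 2, remainder 0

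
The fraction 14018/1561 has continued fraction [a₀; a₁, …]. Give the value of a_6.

⌊14018/1561⌋ = 8, remainder 1530
⌊1561/1530⌋ = 1, remainder 31
⌊1530/31⌋ = 49, remainder 11
⌊31/11⌋ = 2, remainder 9
⌊11/9⌋ = 1, remainder 2
⌊9/2⌋ = 4, remainder 1
⌊2/1⌋ = 2, remainder 0

2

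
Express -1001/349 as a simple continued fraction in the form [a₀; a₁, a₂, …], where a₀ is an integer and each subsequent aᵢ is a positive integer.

[-3; 7, 1, 1, 2, 2, 1, 2]

-1001 = -3·349 + 46, so a_0 = -3
349 = 7·46 + 27, so a_1 = 7
46 = 1·27 + 19, so a_2 = 1
27 = 1·19 + 8, so a_3 = 1
19 = 2·8 + 3, so a_4 = 2
8 = 2·3 + 2, so a_5 = 2
3 = 1·2 + 1, so a_6 = 1
2 = 2·1 + 0, so a_7 = 2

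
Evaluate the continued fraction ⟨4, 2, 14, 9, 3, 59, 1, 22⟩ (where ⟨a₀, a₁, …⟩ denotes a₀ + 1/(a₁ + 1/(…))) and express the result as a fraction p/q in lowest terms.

5083910/1134071

Build up convergents one term at a time:
a_0 = 4: 4/1
a_1 = 2: 9/2
a_2 = 14: 130/29
a_3 = 9: 1179/263
a_4 = 3: 3667/818
a_5 = 59: 217532/48525
a_6 = 1: 221199/49343
a_7 = 22: 5083910/1134071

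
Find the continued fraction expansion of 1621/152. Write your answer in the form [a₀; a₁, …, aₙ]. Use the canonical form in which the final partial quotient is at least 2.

Repeatedly divide and take the remainder:
1621 = 10·152 + 101, so a_0 = 10
152 = 1·101 + 51, so a_1 = 1
101 = 1·51 + 50, so a_2 = 1
51 = 1·50 + 1, so a_3 = 1
50 = 50·1 + 0, so a_4 = 50

[10; 1, 1, 1, 50]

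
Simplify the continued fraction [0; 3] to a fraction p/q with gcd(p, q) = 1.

1/3

Build up convergents one term at a time:
a_0 = 0: 0/1
a_1 = 3: 1/3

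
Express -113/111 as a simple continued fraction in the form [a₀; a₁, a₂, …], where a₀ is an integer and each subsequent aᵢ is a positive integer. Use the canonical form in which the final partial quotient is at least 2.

[-2; 1, 54, 2]

⌊-113/111⌋ = -2, remainder 109
⌊111/109⌋ = 1, remainder 2
⌊109/2⌋ = 54, remainder 1
⌊2/1⌋ = 2, remainder 0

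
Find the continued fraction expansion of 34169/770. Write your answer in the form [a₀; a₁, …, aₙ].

[44; 2, 1, 1, 1, 47, 2]

Repeatedly divide and take the remainder:
34169 = 44·770 + 289, so a_0 = 44
770 = 2·289 + 192, so a_1 = 2
289 = 1·192 + 97, so a_2 = 1
192 = 1·97 + 95, so a_3 = 1
97 = 1·95 + 2, so a_4 = 1
95 = 47·2 + 1, so a_5 = 47
2 = 2·1 + 0, so a_6 = 2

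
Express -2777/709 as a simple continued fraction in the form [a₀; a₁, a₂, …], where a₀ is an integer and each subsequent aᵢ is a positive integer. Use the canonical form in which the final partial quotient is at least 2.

⌊-2777/709⌋ = -4, remainder 59
⌊709/59⌋ = 12, remainder 1
⌊59/1⌋ = 59, remainder 0

[-4; 12, 59]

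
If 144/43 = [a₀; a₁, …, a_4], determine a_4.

Repeatedly divide and take the remainder:
144 ÷ 43 → quotient 3, remainder 15
43 ÷ 15 → quotient 2, remainder 13
15 ÷ 13 → quotient 1, remainder 2
13 ÷ 2 → quotient 6, remainder 1
2 ÷ 1 → quotient 2, remainder 0

2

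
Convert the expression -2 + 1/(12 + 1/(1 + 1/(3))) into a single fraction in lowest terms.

Start with 3.
1 + 1/(3/1) = 1 + 1/3 = 4/3
12 + 1/(4/3) = 12 + 3/4 = 51/4
-2 + 1/(51/4) = -2 + 4/51 = -98/51

-98/51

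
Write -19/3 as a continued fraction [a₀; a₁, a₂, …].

[-7; 1, 2]

Run the Euclidean algorithm, recording each quotient:
⌊-19/3⌋ = -7, remainder 2
⌊3/2⌋ = 1, remainder 1
⌊2/1⌋ = 2, remainder 0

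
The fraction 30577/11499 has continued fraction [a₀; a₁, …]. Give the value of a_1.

1

Repeatedly divide and take the remainder:
30577 = 2·11499 + 7579, so a_0 = 2
11499 = 1·7579 + 3920, so a_1 = 1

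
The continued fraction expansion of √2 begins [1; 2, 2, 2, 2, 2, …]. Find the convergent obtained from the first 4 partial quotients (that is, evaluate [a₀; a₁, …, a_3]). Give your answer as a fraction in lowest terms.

17/12

a_0 = 1: 1/1
a_1 = 2: 3/2
a_2 = 2: 7/5
a_3 = 2: 17/12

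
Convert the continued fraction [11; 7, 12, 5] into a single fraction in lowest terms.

Collapse the nested fraction from the inside out:
Start with 5.
12 + 1/(5/1) = 12 + 1/5 = 61/5
7 + 1/(61/5) = 7 + 5/61 = 432/61
11 + 1/(432/61) = 11 + 61/432 = 4813/432

4813/432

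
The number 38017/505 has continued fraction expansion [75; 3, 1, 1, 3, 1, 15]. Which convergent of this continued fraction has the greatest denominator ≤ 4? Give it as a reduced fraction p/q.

List convergents until the denominator exceeds the bound:
a_0 = 75: 75/1  (≤ bound)
a_1 = 3: 226/3  (≤ bound)
a_2 = 1: 301/4  (≤ bound)
a_3 = 1: 527/7  (> 4, stop)

301/4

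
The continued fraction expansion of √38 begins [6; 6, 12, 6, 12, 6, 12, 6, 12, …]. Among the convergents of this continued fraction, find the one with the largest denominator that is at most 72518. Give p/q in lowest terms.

a_0 = 6: 6/1  (≤ bound)
a_1 = 6: 37/6  (≤ bound)
a_2 = 12: 450/73  (≤ bound)
a_3 = 6: 2737/444  (≤ bound)
a_4 = 12: 33294/5401  (≤ bound)
a_5 = 6: 202501/32850  (≤ bound)
a_6 = 12: 2463306/399601  (> 72518, stop)

202501/32850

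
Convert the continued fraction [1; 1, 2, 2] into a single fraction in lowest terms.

Start with 2.
2 + 1/(2/1) = 2 + 1/2 = 5/2
1 + 1/(5/2) = 1 + 2/5 = 7/5
1 + 1/(7/5) = 1 + 5/7 = 12/7

12/7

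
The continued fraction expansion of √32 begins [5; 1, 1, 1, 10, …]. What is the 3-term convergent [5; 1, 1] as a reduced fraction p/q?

11/2

Use the convergent recurrence hₖ = aₖ·hₖ₋₁ + hₖ₋₂ (and likewise for the denominators kₖ):
a_0 = 5: 5/1
a_1 = 1: 6/1
a_2 = 1: 11/2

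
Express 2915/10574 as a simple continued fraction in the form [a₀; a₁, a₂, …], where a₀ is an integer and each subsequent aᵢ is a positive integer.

[0; 3, 1, 1, 1, 2, 6, 57]

2915 = 0·10574 + 2915, so a_0 = 0
10574 = 3·2915 + 1829, so a_1 = 3
2915 = 1·1829 + 1086, so a_2 = 1
1829 = 1·1086 + 743, so a_3 = 1
1086 = 1·743 + 343, so a_4 = 1
743 = 2·343 + 57, so a_5 = 2
343 = 6·57 + 1, so a_6 = 6
57 = 57·1 + 0, so a_7 = 57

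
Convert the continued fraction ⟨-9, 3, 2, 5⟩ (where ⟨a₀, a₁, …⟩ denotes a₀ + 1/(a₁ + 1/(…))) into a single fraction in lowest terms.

-331/38

Collapse the nested fraction from the inside out:
Start with 5.
2 + 1/(5/1) = 2 + 1/5 = 11/5
3 + 1/(11/5) = 3 + 5/11 = 38/11
-9 + 1/(38/11) = -9 + 11/38 = -331/38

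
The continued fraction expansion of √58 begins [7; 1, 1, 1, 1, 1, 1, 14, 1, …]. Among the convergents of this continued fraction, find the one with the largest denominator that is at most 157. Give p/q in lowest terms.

99/13

a_0 = 7: 7/1  (≤ bound)
a_1 = 1: 8/1  (≤ bound)
a_2 = 1: 15/2  (≤ bound)
a_3 = 1: 23/3  (≤ bound)
a_4 = 1: 38/5  (≤ bound)
a_5 = 1: 61/8  (≤ bound)
a_6 = 1: 99/13  (≤ bound)
a_7 = 14: 1447/190  (> 157, stop)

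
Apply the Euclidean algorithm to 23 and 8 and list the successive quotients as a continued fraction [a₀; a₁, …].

[2; 1, 7]

23 ÷ 8 → quotient 2, remainder 7
8 ÷ 7 → quotient 1, remainder 1
7 ÷ 1 → quotient 7, remainder 0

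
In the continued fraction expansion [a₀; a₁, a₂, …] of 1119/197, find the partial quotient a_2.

Apply division with remainder until the remainder is 0:
1119 ÷ 197 → quotient 5, remainder 134
197 ÷ 134 → quotient 1, remainder 63
134 ÷ 63 → quotient 2, remainder 8

2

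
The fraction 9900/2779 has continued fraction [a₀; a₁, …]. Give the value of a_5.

1

9900 ÷ 2779 → quotient 3, remainder 1563
2779 ÷ 1563 → quotient 1, remainder 1216
1563 ÷ 1216 → quotient 1, remainder 347
1216 ÷ 347 → quotient 3, remainder 175
347 ÷ 175 → quotient 1, remainder 172
175 ÷ 172 → quotient 1, remainder 3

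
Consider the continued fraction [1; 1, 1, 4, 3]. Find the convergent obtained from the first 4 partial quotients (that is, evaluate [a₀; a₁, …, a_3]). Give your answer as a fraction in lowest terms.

14/9

Start with 4.
1 + 1/(4/1) = 1 + 1/4 = 5/4
1 + 1/(5/4) = 1 + 4/5 = 9/5
1 + 1/(9/5) = 1 + 5/9 = 14/9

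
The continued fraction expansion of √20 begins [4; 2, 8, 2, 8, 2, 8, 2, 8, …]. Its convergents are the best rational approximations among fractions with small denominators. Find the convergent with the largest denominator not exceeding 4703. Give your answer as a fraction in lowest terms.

2889/646

a_0 = 4: 4/1  (≤ bound)
a_1 = 2: 9/2  (≤ bound)
a_2 = 8: 76/17  (≤ bound)
a_3 = 2: 161/36  (≤ bound)
a_4 = 8: 1364/305  (≤ bound)
a_5 = 2: 2889/646  (≤ bound)
a_6 = 8: 24476/5473  (> 4703, stop)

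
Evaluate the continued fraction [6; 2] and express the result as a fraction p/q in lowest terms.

Work from the innermost term outward:
Start with 2.
6 + 1/(2/1) = 6 + 1/2 = 13/2

13/2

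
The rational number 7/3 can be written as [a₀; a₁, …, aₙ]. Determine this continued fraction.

7 ÷ 3 → quotient 2, remainder 1
3 ÷ 1 → quotient 3, remainder 0

[2; 3]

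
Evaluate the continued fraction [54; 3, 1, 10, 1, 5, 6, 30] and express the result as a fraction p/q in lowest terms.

Start with 30.
6 + 1/(30/1) = 6 + 1/30 = 181/30
5 + 1/(181/30) = 5 + 30/181 = 935/181
1 + 1/(935/181) = 1 + 181/935 = 1116/935
10 + 1/(1116/935) = 10 + 935/1116 = 12095/1116
1 + 1/(12095/1116) = 1 + 1116/12095 = 13211/12095
3 + 1/(13211/12095) = 3 + 12095/13211 = 51728/13211
54 + 1/(51728/13211) = 54 + 13211/51728 = 2806523/51728

2806523/51728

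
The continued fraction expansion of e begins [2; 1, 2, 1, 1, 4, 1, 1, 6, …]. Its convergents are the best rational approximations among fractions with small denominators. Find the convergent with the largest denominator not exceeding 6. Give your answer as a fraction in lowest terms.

11/4

a_0 = 2: 2/1  (≤ bound)
a_1 = 1: 3/1  (≤ bound)
a_2 = 2: 8/3  (≤ bound)
a_3 = 1: 11/4  (≤ bound)
a_4 = 1: 19/7  (> 6, stop)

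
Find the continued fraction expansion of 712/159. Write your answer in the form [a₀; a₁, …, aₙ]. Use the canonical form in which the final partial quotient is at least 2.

[4; 2, 10, 1, 6]

Repeatedly divide and take the remainder:
712 ÷ 159 → quotient 4, remainder 76
159 ÷ 76 → quotient 2, remainder 7
76 ÷ 7 → quotient 10, remainder 6
7 ÷ 6 → quotient 1, remainder 1
6 ÷ 1 → quotient 6, remainder 0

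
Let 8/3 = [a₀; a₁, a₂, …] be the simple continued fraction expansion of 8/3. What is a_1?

1

8 = 2·3 + 2, so a_0 = 2
3 = 1·2 + 1, so a_1 = 1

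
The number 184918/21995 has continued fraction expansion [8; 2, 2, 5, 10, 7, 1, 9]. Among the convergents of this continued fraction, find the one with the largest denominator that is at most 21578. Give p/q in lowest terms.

18723/2227

a_0 = 8: 8/1  (≤ bound)
a_1 = 2: 17/2  (≤ bound)
a_2 = 2: 42/5  (≤ bound)
a_3 = 5: 227/27  (≤ bound)
a_4 = 10: 2312/275  (≤ bound)
a_5 = 7: 16411/1952  (≤ bound)
a_6 = 1: 18723/2227  (≤ bound)
a_7 = 9: 184918/21995  (> 21578, stop)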